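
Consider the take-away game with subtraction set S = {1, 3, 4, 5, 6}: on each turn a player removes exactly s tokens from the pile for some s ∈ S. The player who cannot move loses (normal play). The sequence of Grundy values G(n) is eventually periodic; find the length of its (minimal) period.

9

n :  0  1  2  3  4  5  6  7  8  9 10 11 12 13 14 15 16 17 18 19
G :  0  1  0  1  2  3  2  3  4  0  1  0  1  2  3  2  3  4  0  1
G(n+9) = G(n) holds for n = 0,…,5 (a full window of length max(S) = 6), so the sequence is purely periodic with period 9.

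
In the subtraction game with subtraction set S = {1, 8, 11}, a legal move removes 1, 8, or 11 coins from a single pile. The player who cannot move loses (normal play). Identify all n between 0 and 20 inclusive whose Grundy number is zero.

n :  0  1  2  3  4  5  6  7  8  9 10 11 12 13 14 15 16 17 18 19 20
G :  0  1  0  1  0  1  0  1  2  0  1  2  3  2  3  2  0  1  0  1  2
P-positions are exactly the n with G(n) = 0.

0, 2, 4, 6, 9, 16, 18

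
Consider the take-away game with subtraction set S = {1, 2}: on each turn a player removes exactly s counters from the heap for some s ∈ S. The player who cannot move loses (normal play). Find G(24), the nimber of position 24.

0

n :  0  1  2  3  4  5  6  7  8  9 10 11 12 13 14 15 16 17 18 19 20 21 22 23 24
G :  0  1  2  0  1  2  0  1  2  0  1  2  0  1  2  0  1  2  0  1  2  0  1  2  0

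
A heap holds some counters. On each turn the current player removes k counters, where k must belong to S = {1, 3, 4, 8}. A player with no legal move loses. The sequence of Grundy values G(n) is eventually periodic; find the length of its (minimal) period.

n :  0  1  2  3  4  5  6  7  8  9 10 11 12 13 14 15 16
G :  0  1  0  1  2  3  2  0  1  0  1  2  3  2  0  1  0
G(n+7) = G(n) holds for n = 0,…,7 (a full window of length max(S) = 8), so the sequence is purely periodic with period 7.

7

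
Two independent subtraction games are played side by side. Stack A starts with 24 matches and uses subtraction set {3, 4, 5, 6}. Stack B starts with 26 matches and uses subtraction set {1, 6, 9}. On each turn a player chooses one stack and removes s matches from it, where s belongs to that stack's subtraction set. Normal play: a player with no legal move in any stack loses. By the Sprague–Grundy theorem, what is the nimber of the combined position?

Stack A, S = {3, 4, 5, 6}:
G(0) = 0
G(1) = mex{} = 0
G(2) = mex{} = 0
G(3) = mex{0} = 1
G(4) = mex{0,0} = 1
G(5) = mex{0,0,0} = 1
G(6) = mex{1,0,0,0} = 2
G(7) = mex{1,1,0,0} = 2
G(8) = mex{1,1,1,0} = 2
G(9) = mex{2,1,1,1} = 0
G(10) = mex{2,2,1,1} = 0
G(11) = mex{2,2,2,1} = 0
G(12) = mex{0,2,2,2} = 1
G(13) = mex{0,0,2,2} = 1
G(14) = mex{0,0,0,2} = 1
G(15) = mex{1,0,0,0} = 2
G(16) = mex{1,1,0,0} = 2
G(17) = mex{1,1,1,0} = 2
G(18) = mex{2,1,1,1} = 0
G(19) = mex{2,2,1,1} = 0
G(20) = mex{2,2,2,1} = 0
G(21) = mex{0,2,2,2} = 1
G(22) = mex{0,0,2,2} = 1
G(23) = mex{0,0,0,2} = 1
G(24) = mex{1,0,0,0} = 2
G_A(24) = 2.
Stack B, S = {1, 6, 9}:
n :  0  1  2  3  4  5  6  7  8  9 10 11 12 13 14 15 16 17 18 19 20 21 22 23 24 25 26
G :  0  1  0  1  0  1  2  0  1  2  3  2  0  1  0  1  2  0  1  0  1  2  0  1  0  1  2
G_B(26) = 2.
Combined Grundy value = 2 ⊕ 2 = 0.

0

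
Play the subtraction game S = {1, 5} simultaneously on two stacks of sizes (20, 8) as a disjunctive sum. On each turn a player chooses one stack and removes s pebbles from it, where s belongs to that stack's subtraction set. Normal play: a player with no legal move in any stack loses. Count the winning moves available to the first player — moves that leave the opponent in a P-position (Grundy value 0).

All stacks use S = {1, 5}:
G(0) = 0
G(1) = mex{0} = 1
G(2) = mex{1} = 0
G(3) = mex{0} = 1
G(4) = mex{1} = 0
G(5) = mex{0,0} = 1
G(6) = mex{1,1} = 0
G(7) = mex{0,0} = 1
G(8) = mex{1,1} = 0
G(9) = mex{0,0} = 1
G(10) = mex{1,1} = 0
G(11) = mex{0,0} = 1
G(12) = mex{1,1} = 0
G(13) = mex{0,0} = 1
G(14) = mex{1,1} = 0
G(15) = mex{0,0} = 1
G(16) = mex{1,1} = 0
G(17) = mex{0,0} = 1
G(18) = mex{1,1} = 0
G(19) = mex{0,0} = 1
G(20) = mex{1,1} = 0
Stack A: G(20) = 0.
Stack B: G(8) = 0.
Combined Grundy value = 0 ⊕ 0 = 0.
A winning move leaves total XOR = 0, i.e. changes one component's Grundy value g to g ⊕ X where X is the current total.
Stack A: target g' = 0⊕0 = 0, but every legal move changes the Grundy value (mex property), so 0 moves.
Stack B: target g' = 0⊕0 = 0, but every legal move changes the Grundy value (mex property), so 0 moves.

0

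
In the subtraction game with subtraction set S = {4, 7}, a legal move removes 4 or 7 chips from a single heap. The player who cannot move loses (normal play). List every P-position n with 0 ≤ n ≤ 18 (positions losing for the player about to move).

0, 1, 2, 3, 11, 12, 13, 14

n :  0  1  2  3  4  5  6  7  8  9 10 11 12 13 14 15 16 17 18
G :  0  0  0  0  1  1  1  1  2  2  2  0  0  0  0  1  1  1  1
P-positions are exactly the n with G(n) = 0.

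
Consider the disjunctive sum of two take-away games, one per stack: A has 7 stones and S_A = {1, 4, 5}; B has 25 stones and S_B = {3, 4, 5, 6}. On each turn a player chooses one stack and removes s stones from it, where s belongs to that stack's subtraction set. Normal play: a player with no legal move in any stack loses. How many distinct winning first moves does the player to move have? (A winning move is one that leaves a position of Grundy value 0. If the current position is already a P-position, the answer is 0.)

Stack A, S = {1, 4, 5}:
G(0) = 0
G(1) = mex{0} = 1
G(2) = mex{1} = 0
G(3) = mex{0} = 1
G(4) = mex{1,0} = 2
G(5) = mex{2,1,0} = 3
G(6) = mex{3,0,1} = 2
G(7) = mex{2,1,0} = 3
G_A(7) = 3.
Stack B, S = {3, 4, 5, 6}:
G(0) = 0
G(1) = mex{} = 0
G(2) = mex{} = 0
G(3) = mex{0} = 1
G(4) = mex{0,0} = 1
G(5) = mex{0,0,0} = 1
G(6) = mex{1,0,0,0} = 2
G(7) = mex{1,1,0,0} = 2
G(8) = mex{1,1,1,0} = 2
G(9) = mex{2,1,1,1} = 0
G(10) = mex{2,2,1,1} = 0
G(11) = mex{2,2,2,1} = 0
G(12) = mex{0,2,2,2} = 1
G(13) = mex{0,0,2,2} = 1
G(14) = mex{0,0,0,2} = 1
G(15) = mex{1,0,0,0} = 2
G(16) = mex{1,1,0,0} = 2
G(17) = mex{1,1,1,0} = 2
G(18) = mex{2,1,1,1} = 0
G(19) = mex{2,2,1,1} = 0
G(20) = mex{2,2,2,1} = 0
G(21) = mex{0,2,2,2} = 1
G(22) = mex{0,0,2,2} = 1
G(23) = mex{0,0,0,2} = 1
G(24) = mex{1,0,0,0} = 2
G(25) = mex{1,1,0,0} = 2
G_B(25) = 2.
Combined Grundy value = 3 ⊕ 2 = 1.
A winning move leaves total XOR = 0, i.e. changes one component's Grundy value g to g ⊕ X where X is the current total.
Stack A: need g' = 3⊕1 = 2. Options: 7−1→G=2, 7−4→G=1, 7−5→G=0. Hits: 1.
Stack B: need g' = 2⊕1 = 3. Options: 25−3→G=1, 25−4→G=1, 25−5→G=0, 25−6→G=0. Hits: 0.

1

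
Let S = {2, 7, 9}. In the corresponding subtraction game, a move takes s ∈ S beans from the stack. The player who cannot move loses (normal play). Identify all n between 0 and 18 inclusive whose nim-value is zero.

G(0) = 0
G(1) = mex{} = 0
G(2) = mex{0} = 1
G(3) = mex{0} = 1
G(4) = mex{1} = 0
G(5) = mex{1} = 0
G(6) = mex{0} = 1
G(7) = mex{0,0} = 1
G(8) = mex{1,0} = 2
G(9) = mex{1,1,0} = 2
G(10) = mex{2,1,0} = 3
G(11) = mex{2,0,1} = 3
G(12) = mex{3,0,1} = 2
G(13) = mex{3,1,0} = 2
G(14) = mex{2,1,0} = 3
G(15) = mex{2,2,1} = 0
G(16) = mex{3,2,1} = 0
G(17) = mex{0,3,2} = 1
G(18) = mex{0,3,2} = 1
P-positions are exactly the n with G(n) = 0.

0, 1, 4, 5, 15, 16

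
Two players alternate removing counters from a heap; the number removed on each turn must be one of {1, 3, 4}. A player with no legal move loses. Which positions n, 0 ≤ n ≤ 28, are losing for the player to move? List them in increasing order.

G(0) = 0
G(1) = mex{0} = 1
G(2) = mex{1} = 0
G(3) = mex{0,0} = 1
G(4) = mex{1,1,0} = 2
G(5) = mex{2,0,1} = 3
G(6) = mex{3,1,0} = 2
G(7) = mex{2,2,1} = 0
G(8) = mex{0,3,2} = 1
G(9) = mex{1,2,3} = 0
G(10) = mex{0,0,2} = 1
G(11) = mex{1,1,0} = 2
G(12) = mex{2,0,1} = 3
G(13) = mex{3,1,0} = 2
G(14) = mex{2,2,1} = 0
G(15) = mex{0,3,2} = 1
G(16) = mex{1,2,3} = 0
G(17) = mex{0,0,2} = 1
G(18) = mex{1,1,0} = 2
G(19) = mex{2,0,1} = 3
G(20) = mex{3,1,0} = 2
G(21) = mex{2,2,1} = 0
G(22) = mex{0,3,2} = 1
G(23) = mex{1,2,3} = 0
G(24) = mex{0,0,2} = 1
G(25) = mex{1,1,0} = 2
G(26) = mex{2,0,1} = 3
G(27) = mex{3,1,0} = 2
G(28) = mex{2,2,1} = 0
P-positions are exactly the n with G(n) = 0.

0, 2, 7, 9, 14, 16, 21, 23, 28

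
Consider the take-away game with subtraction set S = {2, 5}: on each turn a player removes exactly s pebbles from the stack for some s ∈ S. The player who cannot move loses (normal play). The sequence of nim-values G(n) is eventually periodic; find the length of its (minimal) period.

G(0) = 0
G(1) = mex{} = 0
G(2) = mex{0} = 1
G(3) = mex{0} = 1
G(4) = mex{1} = 0
G(5) = mex{1,0} = 2
G(6) = mex{0,0} = 1
G(7) = mex{2,1} = 0
G(8) = mex{1,1} = 0
G(9) = mex{0,0} = 1
G(10) = mex{0,2} = 1
G(11) = mex{1,1} = 0
G(12) = mex{1,0} = 2
G(13) = mex{0,0} = 1
G(14) = mex{2,1} = 0
G(15) = mex{1,1} = 0
G(n+7) = G(n) holds for n = 0,…,4 (a full window of length max(S) = 5), so the sequence is purely periodic with period 7.

7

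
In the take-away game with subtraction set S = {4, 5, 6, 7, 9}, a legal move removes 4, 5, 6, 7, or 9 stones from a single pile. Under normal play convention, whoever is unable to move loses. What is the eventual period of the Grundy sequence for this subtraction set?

G(0) = 0
G(1) = mex{} = 0
G(2) = mex{} = 0
G(3) = mex{} = 0
G(4) = mex{0} = 1
G(5) = mex{0,0} = 1
G(6) = mex{0,0,0} = 1
G(7) = mex{0,0,0,0} = 1
G(8) = mex{1,0,0,0} = 2
G(9) = mex{1,1,0,0,0} = 2
G(10) = mex{1,1,1,0,0} = 2
G(11) = mex{1,1,1,1,0} = 2
G(12) = mex{2,1,1,1,0} = 3
G(13) = mex{2,2,1,1,1} = 0
G(14) = mex{2,2,2,1,1} = 0
G(15) = mex{2,2,2,2,1} = 0
G(16) = mex{3,2,2,2,1} = 0
G(17) = mex{0,3,2,2,2} = 1
G(18) = mex{0,0,3,2,2} = 1
G(19) = mex{0,0,0,3,2} = 1
G(20) = mex{0,0,0,0,2} = 1
G(21) = mex{1,0,0,0,3} = 2
G(22) = mex{1,1,0,0,0} = 2
G(23) = mex{1,1,1,0,0} = 2
G(24) = mex{1,1,1,1,0} = 2
G(25) = mex{2,1,1,1,0} = 3
G(26) = mex{2,2,1,1,1} = 0
G(27) = mex{2,2,2,1,1} = 0
G(n+13) = G(n) holds for n = 0,…,8 (a full window of length max(S) = 9), so the sequence is purely periodic with period 13.

13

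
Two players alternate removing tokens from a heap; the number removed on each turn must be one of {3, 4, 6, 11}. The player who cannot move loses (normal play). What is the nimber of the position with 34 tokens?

0

n :  0  1  2  3  4  5  6  7  8  9 10 11 12 13 14 15 16 17 18 19 20 21 22 23 24 25 26 27 28 29 30 31 32 33 34
G :  0  0  0  1  1  1  2  2  2  0  0  3  1  1  4  2  2  0  0  0  1  1  1  2  2  2  0  0  3  1  1  4  2  2  0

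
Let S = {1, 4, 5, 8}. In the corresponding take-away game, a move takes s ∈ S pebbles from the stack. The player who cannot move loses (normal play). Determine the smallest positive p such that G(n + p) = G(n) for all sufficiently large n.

9

n :  0  1  2  3  4  5  6  7  8  9 10 11 12 13 14 15 16 17 18 19
G :  0  1  0  1  2  3  2  3  4  0  1  0  1  2  3  2  3  4  0  1
G(n+9) = G(n) holds for n = 0,…,7 (a full window of length max(S) = 8), so the sequence is purely periodic with period 9.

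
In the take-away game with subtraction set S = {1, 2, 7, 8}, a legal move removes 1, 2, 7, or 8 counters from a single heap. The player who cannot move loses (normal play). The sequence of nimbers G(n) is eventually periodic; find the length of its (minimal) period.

n :  0  1  2  3  4  5  6  7  8  9 10 11 12 13 14
G :  0  1  2  0  1  2  0  1  2  0  1  2  0  1  2
G(n+3) = G(n) holds for n = 0,…,7 (a full window of length max(S) = 8), so the sequence is purely periodic with period 3.

3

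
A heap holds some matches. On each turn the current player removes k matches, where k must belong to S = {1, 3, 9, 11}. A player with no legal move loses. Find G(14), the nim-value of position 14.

0

n :  0  1  2  3  4  5  6  7  8  9 10 11 12 13 14
G :  0  1  0  1  0  1  0  1  0  1  0  1  0  1  0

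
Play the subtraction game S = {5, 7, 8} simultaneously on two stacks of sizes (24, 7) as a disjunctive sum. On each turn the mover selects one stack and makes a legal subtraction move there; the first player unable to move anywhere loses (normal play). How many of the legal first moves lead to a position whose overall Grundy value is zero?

All stacks use S = {5, 7, 8}:
G(0) = 0
G(1) = mex{} = 0
G(2) = mex{} = 0
G(3) = mex{} = 0
G(4) = mex{} = 0
G(5) = mex{0} = 1
G(6) = mex{0} = 1
G(7) = mex{0,0} = 1
G(8) = mex{0,0,0} = 1
G(9) = mex{0,0,0} = 1
G(10) = mex{1,0,0} = 2
G(11) = mex{1,0,0} = 2
G(12) = mex{1,1,0} = 2
G(13) = mex{1,1,1} = 0
G(14) = mex{1,1,1} = 0
G(15) = mex{2,1,1} = 0
G(16) = mex{2,1,1} = 0
G(17) = mex{2,2,1} = 0
G(18) = mex{0,2,2} = 1
G(19) = mex{0,2,2} = 1
G(20) = mex{0,0,2} = 1
G(21) = mex{0,0,0} = 1
G(22) = mex{0,0,0} = 1
G(23) = mex{1,0,0} = 2
G(24) = mex{1,0,0} = 2
Stack A: G(24) = 2.
Stack B: G(7) = 1.
Combined Grundy value = 2 ⊕ 1 = 3.
A winning move leaves total XOR = 0, i.e. changes one component's Grundy value g to g ⊕ X where X is the current total.
Stack A: need g' = 2⊕3 = 1. Options: 24−5→G=1, 24−7→G=0, 24−8→G=0. Hits: 1.
Stack B: need g' = 1⊕3 = 2. Options: 7−5→G=0, 7−7→G=0. Hits: 0.

1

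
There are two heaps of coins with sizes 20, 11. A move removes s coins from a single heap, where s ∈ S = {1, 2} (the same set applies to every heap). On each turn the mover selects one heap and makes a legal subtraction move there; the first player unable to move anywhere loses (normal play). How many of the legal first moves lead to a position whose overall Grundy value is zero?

0

All heaps use S = {1, 2}:
n :  0  1  2  3  4  5  6  7  8  9 10 11 12 13 14 15 16 17 18 19 20
G :  0  1  2  0  1  2  0  1  2  0  1  2  0  1  2  0  1  2  0  1  2
Heap A: G(20) = 2.
Heap B: G(11) = 2.
Combined Grundy value = 2 ⊕ 2 = 0.
A winning move leaves total XOR = 0, i.e. changes one component's Grundy value g to g ⊕ X where X is the current total.
Heap A: target g' = 2⊕0 = 2, but every legal move changes the Grundy value (mex property), so 0 moves.
Heap B: target g' = 2⊕0 = 2, but every legal move changes the Grundy value (mex property), so 0 moves.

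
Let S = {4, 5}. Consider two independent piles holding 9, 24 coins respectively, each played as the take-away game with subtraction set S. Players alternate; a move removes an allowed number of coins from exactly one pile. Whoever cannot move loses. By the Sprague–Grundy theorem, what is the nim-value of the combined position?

All piles use S = {4, 5}:
n :  0  1  2  3  4  5  6  7  8  9 10 11 12 13 14 15 16 17 18 19 20 21 22 23 24
G :  0  0  0  0  1  1  1  1  2  0  0  0  0  1  1  1  1  2  0  0  0  0  1  1  1
Pile A: G(9) = 0.
Pile B: G(24) = 1.
Combined Grundy value = 0 ⊕ 1 = 1.

1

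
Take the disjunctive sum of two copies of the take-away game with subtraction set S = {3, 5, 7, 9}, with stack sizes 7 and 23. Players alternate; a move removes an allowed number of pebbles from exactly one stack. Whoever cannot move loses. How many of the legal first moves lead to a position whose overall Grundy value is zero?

2

All stacks use S = {3, 5, 7, 9}:
n :  0  1  2  3  4  5  6  7  8  9 10 11 12 13 14 15 16 17 18 19 20 21 22 23
G :  0  0  0  1  1  1  2  2  2  3  3  3  0  0  0  1  1  1  2  2  2  3  3  3
Stack A: G(7) = 2.
Stack B: G(23) = 3.
Combined Grundy value = 2 ⊕ 3 = 1.
A winning move leaves total XOR = 0, i.e. changes one component's Grundy value g to g ⊕ X where X is the current total.
Stack A: need g' = 2⊕1 = 3. Options: 7−3→G=1, 7−5→G=0, 7−7→G=0. Hits: 0.
Stack B: need g' = 3⊕1 = 2. Options: 23−3→G=2, 23−5→G=2, 23−7→G=1, 23−9→G=0. Hits: 2.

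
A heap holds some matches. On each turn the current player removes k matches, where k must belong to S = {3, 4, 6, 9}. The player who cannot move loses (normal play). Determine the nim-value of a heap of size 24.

G(0) = 0
G(1) = mex{} = 0
G(2) = mex{} = 0
G(3) = mex{0} = 1
G(4) = mex{0,0} = 1
G(5) = mex{0,0} = 1
G(6) = mex{1,0,0} = 2
G(7) = mex{1,1,0} = 2
G(8) = mex{1,1,0} = 2
G(9) = mex{2,1,1,0} = 3
G(10) = mex{2,2,1,0} = 3
G(11) = mex{2,2,1,0} = 3
G(12) = mex{3,2,2,1} = 0
G(13) = mex{3,3,2,1} = 0
G(14) = mex{3,3,2,1} = 0
G(15) = mex{0,3,3,2} = 1
G(16) = mex{0,0,3,2} = 1
G(17) = mex{0,0,3,2} = 1
G(18) = mex{1,0,0,3} = 2
G(19) = mex{1,1,0,3} = 2
G(20) = mex{1,1,0,3} = 2
G(21) = mex{2,1,1,0} = 3
G(22) = mex{2,2,1,0} = 3
G(23) = mex{2,2,1,0} = 3
G(24) = mex{3,2,2,1} = 0

0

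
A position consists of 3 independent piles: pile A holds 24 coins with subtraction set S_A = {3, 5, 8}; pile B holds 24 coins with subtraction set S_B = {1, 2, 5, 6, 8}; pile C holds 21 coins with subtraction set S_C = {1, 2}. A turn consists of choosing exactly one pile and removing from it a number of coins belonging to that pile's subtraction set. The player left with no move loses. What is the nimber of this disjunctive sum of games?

Pile A, S = {3, 5, 8}:
n :  0  1  2  3  4  5  6  7  8  9 10 11 12 13 14 15 16 17 18 19 20 21 22 23 24
G :  0  0  0  1  1  1  2  2  2  3  3  0  0  0  1  1  1  2  2  2  3  3  0  0  0
G_A(24) = 0.
Pile B, S = {1, 2, 5, 6, 8}:
G(0) = 0
G(1) = mex{0} = 1
G(2) = mex{1,0} = 2
G(3) = mex{2,1} = 0
G(4) = mex{0,2} = 1
G(5) = mex{1,0,0} = 2
G(6) = mex{2,1,1,0} = 3
G(7) = mex{3,2,2,1} = 0
G(8) = mex{0,3,0,2,0} = 1
G(9) = mex{1,0,1,0,1} = 2
G(10) = mex{2,1,2,1,2} = 0
G(11) = mex{0,2,3,2,0} = 1
G(12) = mex{1,0,0,3,1} = 2
G(13) = mex{2,1,1,0,2} = 3
G(14) = mex{3,2,2,1,3} = 0
G(15) = mex{0,3,0,2,0} = 1
G(16) = mex{1,0,1,0,1} = 2
G(17) = mex{2,1,2,1,2} = 0
G(18) = mex{0,2,3,2,0} = 1
G(19) = mex{1,0,0,3,1} = 2
G(20) = mex{2,1,1,0,2} = 3
G(21) = mex{3,2,2,1,3} = 0
G(22) = mex{0,3,0,2,0} = 1
G(23) = mex{1,0,1,0,1} = 2
G(24) = mex{2,1,2,1,2} = 0
G_B(24) = 0.
Pile C, S = {1, 2}:
G(0) = 0
G(1) = mex{0} = 1
G(2) = mex{1,0} = 2
G(3) = mex{2,1} = 0
G(4) = mex{0,2} = 1
G(5) = mex{1,0} = 2
G(6) = mex{2,1} = 0
G(7) = mex{0,2} = 1
G(8) = mex{1,0} = 2
G(9) = mex{2,1} = 0
G(10) = mex{0,2} = 1
G(11) = mex{1,0} = 2
G(12) = mex{2,1} = 0
G(13) = mex{0,2} = 1
G(14) = mex{1,0} = 2
G(15) = mex{2,1} = 0
G(16) = mex{0,2} = 1
G(17) = mex{1,0} = 2
G(18) = mex{2,1} = 0
G(19) = mex{0,2} = 1
G(20) = mex{1,0} = 2
G(21) = mex{2,1} = 0
G_C(21) = 0.
Combined Grundy value = 0 ⊕ 0 ⊕ 0 = 0.

0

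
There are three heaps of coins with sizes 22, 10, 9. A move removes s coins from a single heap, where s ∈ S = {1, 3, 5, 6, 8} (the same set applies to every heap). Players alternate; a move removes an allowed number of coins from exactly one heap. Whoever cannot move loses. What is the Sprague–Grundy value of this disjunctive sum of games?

1

All heaps use S = {1, 3, 5, 6, 8}:
G(0) = 0
G(1) = mex{0} = 1
G(2) = mex{1} = 0
G(3) = mex{0,0} = 1
G(4) = mex{1,1} = 0
G(5) = mex{0,0,0} = 1
G(6) = mex{1,1,1,0} = 2
G(7) = mex{2,0,0,1} = 3
G(8) = mex{3,1,1,0,0} = 2
G(9) = mex{2,2,0,1,1} = 3
G(10) = mex{3,3,1,0,0} = 2
G(11) = mex{2,2,2,1,1} = 0
G(12) = mex{0,3,3,2,0} = 1
G(13) = mex{1,2,2,3,1} = 0
G(14) = mex{0,0,3,2,2} = 1
G(15) = mex{1,1,2,3,3} = 0
G(16) = mex{0,0,0,2,2} = 1
G(17) = mex{1,1,1,0,3} = 2
G(18) = mex{2,0,0,1,2} = 3
G(19) = mex{3,1,1,0,0} = 2
G(20) = mex{2,2,0,1,1} = 3
G(21) = mex{3,3,1,0,0} = 2
G(22) = mex{2,2,2,1,1} = 0
Heap A: G(22) = 0.
Heap B: G(10) = 2.
Heap C: G(9) = 3.
Combined Grundy value = 0 ⊕ 2 ⊕ 3 = 1.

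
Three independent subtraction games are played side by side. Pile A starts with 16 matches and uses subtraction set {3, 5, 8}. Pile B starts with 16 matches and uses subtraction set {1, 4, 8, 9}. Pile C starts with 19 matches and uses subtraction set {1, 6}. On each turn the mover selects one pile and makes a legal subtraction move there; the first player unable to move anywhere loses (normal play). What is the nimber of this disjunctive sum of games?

Pile A, S = {3, 5, 8}:
n :  0  1  2  3  4  5  6  7  8  9 10 11 12 13 14 15 16
G :  0  0  0  1  1  1  2  2  2  3  3  0  0  0  1  1  1
G_A(16) = 1.
Pile B, S = {1, 4, 8, 9}:
n :  0  1  2  3  4  5  6  7  8  9 10 11 12 13 14 15 16
G :  0  1  0  1  2  0  1  0  1  2  3  2  0  1  2  3  2
G_B(16) = 2.
Pile C, S = {1, 6}:
G(0) = 0
G(1) = mex{0} = 1
G(2) = mex{1} = 0
G(3) = mex{0} = 1
G(4) = mex{1} = 0
G(5) = mex{0} = 1
G(6) = mex{1,0} = 2
G(7) = mex{2,1} = 0
G(8) = mex{0,0} = 1
G(9) = mex{1,1} = 0
G(10) = mex{0,0} = 1
G(11) = mex{1,1} = 0
G(12) = mex{0,2} = 1
G(13) = mex{1,0} = 2
G(14) = mex{2,1} = 0
G(15) = mex{0,0} = 1
G(16) = mex{1,1} = 0
G(17) = mex{0,0} = 1
G(18) = mex{1,1} = 0
G(19) = mex{0,2} = 1
G_C(19) = 1.
Combined Grundy value = 1 ⊕ 2 ⊕ 1 = 2.

2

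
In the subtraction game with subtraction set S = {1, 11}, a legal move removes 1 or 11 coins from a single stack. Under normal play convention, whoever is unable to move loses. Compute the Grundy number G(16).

G(0) = 0
G(1) = mex{0} = 1
G(2) = mex{1} = 0
G(3) = mex{0} = 1
G(4) = mex{1} = 0
G(5) = mex{0} = 1
G(6) = mex{1} = 0
G(7) = mex{0} = 1
G(8) = mex{1} = 0
G(9) = mex{0} = 1
G(10) = mex{1} = 0
G(11) = mex{0,0} = 1
G(12) = mex{1,1} = 0
G(13) = mex{0,0} = 1
G(14) = mex{1,1} = 0
G(15) = mex{0,0} = 1
G(16) = mex{1,1} = 0

0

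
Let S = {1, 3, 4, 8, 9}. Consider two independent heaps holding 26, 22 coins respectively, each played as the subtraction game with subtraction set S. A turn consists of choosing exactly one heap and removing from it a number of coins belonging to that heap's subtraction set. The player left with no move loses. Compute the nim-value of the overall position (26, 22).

3

All heaps use S = {1, 3, 4, 8, 9}:
G(0) = 0
G(1) = mex{0} = 1
G(2) = mex{1} = 0
G(3) = mex{0,0} = 1
G(4) = mex{1,1,0} = 2
G(5) = mex{2,0,1} = 3
G(6) = mex{3,1,0} = 2
G(7) = mex{2,2,1} = 0
G(8) = mex{0,3,2,0} = 1
G(9) = mex{1,2,3,1,0} = 4
G(10) = mex{4,0,2,0,1} = 3
G(11) = mex{3,1,0,1,0} = 2
G(12) = mex{2,4,1,2,1} = 0
G(13) = mex{0,3,4,3,2} = 1
G(14) = mex{1,2,3,2,3} = 0
G(15) = mex{0,0,2,0,2} = 1
G(16) = mex{1,1,0,1,0} = 2
G(17) = mex{2,0,1,4,1} = 3
G(18) = mex{3,1,0,3,4} = 2
G(19) = mex{2,2,1,2,3} = 0
G(20) = mex{0,3,2,0,2} = 1
G(21) = mex{1,2,3,1,0} = 4
G(22) = mex{4,0,2,0,1} = 3
G(23) = mex{3,1,0,1,0} = 2
G(24) = mex{2,4,1,2,1} = 0
G(25) = mex{0,3,4,3,2} = 1
G(26) = mex{1,2,3,2,3} = 0
Heap A: G(26) = 0.
Heap B: G(22) = 3.
Combined Grundy value = 0 ⊕ 3 = 3.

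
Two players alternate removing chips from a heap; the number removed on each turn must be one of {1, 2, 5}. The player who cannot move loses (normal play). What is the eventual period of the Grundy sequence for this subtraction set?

n :  0  1  2  3  4  5  6  7  8  9 10 11 12 13 14
G :  0  1  2  0  1  2  0  1  2  0  1  2  0  1  2
G(n+3) = G(n) holds for n = 0,…,4 (a full window of length max(S) = 5), so the sequence is purely periodic with period 3.

3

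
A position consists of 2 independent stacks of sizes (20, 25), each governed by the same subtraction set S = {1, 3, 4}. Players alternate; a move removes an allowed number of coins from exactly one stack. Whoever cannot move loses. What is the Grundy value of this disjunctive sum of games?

0

All stacks use S = {1, 3, 4}:
n :  0  1  2  3  4  5  6  7  8  9 10 11 12 13 14 15 16 17 18 19 20 21 22 23 24 25
G :  0  1  0  1  2  3  2  0  1  0  1  2  3  2  0  1  0  1  2  3  2  0  1  0  1  2
Stack A: G(20) = 2.
Stack B: G(25) = 2.
Combined Grundy value = 2 ⊕ 2 = 0.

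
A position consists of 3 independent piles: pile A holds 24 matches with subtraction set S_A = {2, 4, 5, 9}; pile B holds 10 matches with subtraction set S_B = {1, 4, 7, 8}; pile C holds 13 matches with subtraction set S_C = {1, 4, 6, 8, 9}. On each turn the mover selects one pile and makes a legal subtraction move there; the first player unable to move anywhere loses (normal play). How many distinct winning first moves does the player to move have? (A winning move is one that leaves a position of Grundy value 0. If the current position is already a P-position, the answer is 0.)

4

Pile A, S = {2, 4, 5, 9}:
G(0) = 0
G(1) = mex{} = 0
G(2) = mex{0} = 1
G(3) = mex{0} = 1
G(4) = mex{1,0} = 2
G(5) = mex{1,0,0} = 2
G(6) = mex{2,1,0} = 3
G(7) = mex{2,1,1} = 0
G(8) = mex{3,2,1} = 0
G(9) = mex{0,2,2,0} = 1
G(10) = mex{0,3,2,0} = 1
G(11) = mex{1,0,3,1} = 2
G(12) = mex{1,0,0,1} = 2
G(13) = mex{2,1,0,2} = 3
G(14) = mex{2,1,1,2} = 0
G(15) = mex{3,2,1,3} = 0
G(16) = mex{0,2,2,0} = 1
G(17) = mex{0,3,2,0} = 1
G(18) = mex{1,0,3,1} = 2
G(19) = mex{1,0,0,1} = 2
G(20) = mex{2,1,0,2} = 3
G(21) = mex{2,1,1,2} = 0
G(22) = mex{3,2,1,3} = 0
G(23) = mex{0,2,2,0} = 1
G(24) = mex{0,3,2,0} = 1
G_A(24) = 1.
Pile B, S = {1, 4, 7, 8}:
n :  0  1  2  3  4  5  6  7  8  9 10
G :  0  1  0  1  2  0  1  2  3  2  3
G_B(10) = 3.
Pile C, S = {1, 4, 6, 8, 9}:
n :  0  1  2  3  4  5  6  7  8  9 10 11 12 13
G :  0  1  0  1  2  0  1  0  1  2  3  2  0  1
G_C(13) = 1.
Combined Grundy value = 1 ⊕ 3 ⊕ 1 = 3.
A winning move leaves total XOR = 0, i.e. changes one component's Grundy value g to g ⊕ X where X is the current total.
Pile A: need g' = 1⊕3 = 2. Options: 24−2→G=0, 24−4→G=3, 24−5→G=2, 24−9→G=0. Hits: 1.
Pile B: need g' = 3⊕3 = 0. Options: 10−1→G=2, 10−4→G=1, 10−7→G=1, 10−8→G=0. Hits: 1.
Pile C: need g' = 1⊕3 = 2. Options: 13−1→G=0, 13−4→G=2, 13−6→G=0, 13−8→G=0, 13−9→G=2. Hits: 2.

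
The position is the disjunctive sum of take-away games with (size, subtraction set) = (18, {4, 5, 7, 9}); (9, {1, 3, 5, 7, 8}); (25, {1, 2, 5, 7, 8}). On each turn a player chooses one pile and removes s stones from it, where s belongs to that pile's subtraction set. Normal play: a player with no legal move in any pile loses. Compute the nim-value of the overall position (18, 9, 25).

Pile A, S = {4, 5, 7, 9}:
n :  0  1  2  3  4  5  6  7  8  9 10 11 12 13 14 15 16 17 18
G :  0  0  0  0  1  1  1  1  2  2  2  2  3  0  0  0  0  1  1
G_A(18) = 1.
Pile B, S = {1, 3, 5, 7, 8}:
G(0) = 0
G(1) = mex{0} = 1
G(2) = mex{1} = 0
G(3) = mex{0,0} = 1
G(4) = mex{1,1} = 0
G(5) = mex{0,0,0} = 1
G(6) = mex{1,1,1} = 0
G(7) = mex{0,0,0,0} = 1
G(8) = mex{1,1,1,1,0} = 2
G(9) = mex{2,0,0,0,1} = 3
G_B(9) = 3.
Pile C, S = {1, 2, 5, 7, 8}:
n :  0  1  2  3  4  5  6  7  8  9 10 11 12 13 14 15 16 17 18 19 20 21 22 23 24 25
G :  0  1  2  0  1  2  0  1  2  0  1  2  0  1  2  0  1  2  0  1  2  0  1  2  0  1
G_C(25) = 1.
Combined Grundy value = 1 ⊕ 3 ⊕ 1 = 3.

3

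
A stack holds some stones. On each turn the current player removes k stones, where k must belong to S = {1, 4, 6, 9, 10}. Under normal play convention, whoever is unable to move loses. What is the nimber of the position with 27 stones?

G(0) = 0
G(1) = mex{0} = 1
G(2) = mex{1} = 0
G(3) = mex{0} = 1
G(4) = mex{1,0} = 2
G(5) = mex{2,1} = 0
G(6) = mex{0,0,0} = 1
G(7) = mex{1,1,1} = 0
G(8) = mex{0,2,0} = 1
G(9) = mex{1,0,1,0} = 2
G(10) = mex{2,1,2,1,0} = 3
G(11) = mex{3,0,0,0,1} = 2
G(12) = mex{2,1,1,1,0} = 3
G(13) = mex{3,2,0,2,1} = 4
G(14) = mex{4,3,1,0,2} = 5
G(15) = mex{5,2,2,1,0} = 3
G(16) = mex{3,3,3,0,1} = 2
G(17) = mex{2,4,2,1,0} = 3
G(18) = mex{3,5,3,2,1} = 0
G(19) = mex{0,3,4,3,2} = 1
G(20) = mex{1,2,5,2,3} = 0
G(21) = mex{0,3,3,3,2} = 1
G(22) = mex{1,0,2,4,3} = 5
G(23) = mex{5,1,3,5,4} = 0
G(24) = mex{0,0,0,3,5} = 1
G(25) = mex{1,1,1,2,3} = 0
G(26) = mex{0,5,0,3,2} = 1
G(27) = mex{1,0,1,0,3} = 2

2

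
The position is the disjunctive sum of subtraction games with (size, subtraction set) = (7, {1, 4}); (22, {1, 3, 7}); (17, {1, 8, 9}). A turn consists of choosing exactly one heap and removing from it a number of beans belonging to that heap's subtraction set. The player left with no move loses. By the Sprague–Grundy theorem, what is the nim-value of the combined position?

1

Heap A, S = {1, 4}:
G(0) = 0
G(1) = mex{0} = 1
G(2) = mex{1} = 0
G(3) = mex{0} = 1
G(4) = mex{1,0} = 2
G(5) = mex{2,1} = 0
G(6) = mex{0,0} = 1
G(7) = mex{1,1} = 0
G_A(7) = 0.
Heap B, S = {1, 3, 7}:
n :  0  1  2  3  4  5  6  7  8  9 10 11 12 13 14 15 16 17 18 19 20 21 22
G :  0  1  0  1  0  1  0  1  0  1  0  1  0  1  0  1  0  1  0  1  0  1  0
G_B(22) = 0.
Heap C, S = {1, 8, 9}:
n :  0  1  2  3  4  5  6  7  8  9 10 11 12 13 14 15 16 17
G :  0  1  0  1  0  1  0  1  2  3  2  3  2  3  2  3  0  1
G_C(17) = 1.
Combined Grundy value = 0 ⊕ 0 ⊕ 1 = 1.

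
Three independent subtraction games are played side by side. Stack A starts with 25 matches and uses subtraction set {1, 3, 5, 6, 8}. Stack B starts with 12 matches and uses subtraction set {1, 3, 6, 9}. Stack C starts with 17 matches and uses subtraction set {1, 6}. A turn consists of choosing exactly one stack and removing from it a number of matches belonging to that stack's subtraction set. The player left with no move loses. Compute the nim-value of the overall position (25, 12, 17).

Stack A, S = {1, 3, 5, 6, 8}:
G(0) = 0
G(1) = mex{0} = 1
G(2) = mex{1} = 0
G(3) = mex{0,0} = 1
G(4) = mex{1,1} = 0
G(5) = mex{0,0,0} = 1
G(6) = mex{1,1,1,0} = 2
G(7) = mex{2,0,0,1} = 3
G(8) = mex{3,1,1,0,0} = 2
G(9) = mex{2,2,0,1,1} = 3
G(10) = mex{3,3,1,0,0} = 2
G(11) = mex{2,2,2,1,1} = 0
G(12) = mex{0,3,3,2,0} = 1
G(13) = mex{1,2,2,3,1} = 0
G(14) = mex{0,0,3,2,2} = 1
G(15) = mex{1,1,2,3,3} = 0
G(16) = mex{0,0,0,2,2} = 1
G(17) = mex{1,1,1,0,3} = 2
G(18) = mex{2,0,0,1,2} = 3
G(19) = mex{3,1,1,0,0} = 2
G(20) = mex{2,2,0,1,1} = 3
G(21) = mex{3,3,1,0,0} = 2
G(22) = mex{2,2,2,1,1} = 0
G(23) = mex{0,3,3,2,0} = 1
G(24) = mex{1,2,2,3,1} = 0
G(25) = mex{0,0,3,2,2} = 1
G_A(25) = 1.
Stack B, S = {1, 3, 6, 9}:
G(0) = 0
G(1) = mex{0} = 1
G(2) = mex{1} = 0
G(3) = mex{0,0} = 1
G(4) = mex{1,1} = 0
G(5) = mex{0,0} = 1
G(6) = mex{1,1,0} = 2
G(7) = mex{2,0,1} = 3
G(8) = mex{3,1,0} = 2
G(9) = mex{2,2,1,0} = 3
G(10) = mex{3,3,0,1} = 2
G(11) = mex{2,2,1,0} = 3
G(12) = mex{3,3,2,1} = 0
G_B(12) = 0.
Stack C, S = {1, 6}:
n :  0  1  2  3  4  5  6  7  8  9 10 11 12 13 14 15 16 17
G :  0  1  0  1  0  1  2  0  1  0  1  0  1  2  0  1  0  1
G_C(17) = 1.
Combined Grundy value = 1 ⊕ 0 ⊕ 1 = 0.

0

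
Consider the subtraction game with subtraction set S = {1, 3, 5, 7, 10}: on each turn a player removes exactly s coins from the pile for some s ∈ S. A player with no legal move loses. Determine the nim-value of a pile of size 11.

3

n :  0  1  2  3  4  5  6  7  8  9 10 11
G :  0  1  0  1  0  1  0  1  0  1  2  3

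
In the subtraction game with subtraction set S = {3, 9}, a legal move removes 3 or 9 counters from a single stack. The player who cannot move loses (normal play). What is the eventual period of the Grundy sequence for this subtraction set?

G(0) = 0
G(1) = mex{} = 0
G(2) = mex{} = 0
G(3) = mex{0} = 1
G(4) = mex{0} = 1
G(5) = mex{0} = 1
G(6) = mex{1} = 0
G(7) = mex{1} = 0
G(8) = mex{1} = 0
G(9) = mex{0,0} = 1
G(10) = mex{0,0} = 1
G(11) = mex{0,0} = 1
G(12) = mex{1,1} = 0
G(13) = mex{1,1} = 0
G(14) = mex{1,1} = 0
G(15) = mex{0,0} = 1
G(16) = mex{0,0} = 1
G(n+6) = G(n) holds for n = 0,…,8 (a full window of length max(S) = 9), so the sequence is purely periodic with period 6.

6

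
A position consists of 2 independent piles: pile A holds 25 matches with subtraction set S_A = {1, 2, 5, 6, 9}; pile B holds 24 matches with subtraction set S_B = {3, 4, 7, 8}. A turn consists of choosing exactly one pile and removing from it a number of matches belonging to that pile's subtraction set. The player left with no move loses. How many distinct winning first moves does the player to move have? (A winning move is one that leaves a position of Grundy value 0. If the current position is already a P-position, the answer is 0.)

2

Pile A, S = {1, 2, 5, 6, 9}:
n :  0  1  2  3  4  5  6  7  8  9 10 11 12 13 14 15 16 17 18 19 20 21 22 23 24 25
G :  0  1  2  0  1  2  3  0  1  2  0  1  2  3  0  1  2  0  1  2  3  0  1  2  0  1
G_A(25) = 1.
Pile B, S = {3, 4, 7, 8}:
G(0) = 0
G(1) = mex{} = 0
G(2) = mex{} = 0
G(3) = mex{0} = 1
G(4) = mex{0,0} = 1
G(5) = mex{0,0} = 1
G(6) = mex{1,0} = 2
G(7) = mex{1,1,0} = 2
G(8) = mex{1,1,0,0} = 2
G(9) = mex{2,1,0,0} = 3
G(10) = mex{2,2,1,0} = 3
G(11) = mex{2,2,1,1} = 0
G(12) = mex{3,2,1,1} = 0
G(13) = mex{3,3,2,1} = 0
G(14) = mex{0,3,2,2} = 1
G(15) = mex{0,0,2,2} = 1
G(16) = mex{0,0,3,2} = 1
G(17) = mex{1,0,3,3} = 2
G(18) = mex{1,1,0,3} = 2
G(19) = mex{1,1,0,0} = 2
G(20) = mex{2,1,0,0} = 3
G(21) = mex{2,2,1,0} = 3
G(22) = mex{2,2,1,1} = 0
G(23) = mex{3,2,1,1} = 0
G(24) = mex{3,3,2,1} = 0
G_B(24) = 0.
Combined Grundy value = 1 ⊕ 0 = 1.
A winning move leaves total XOR = 0, i.e. changes one component's Grundy value g to g ⊕ X where X is the current total.
Pile A: need g' = 1⊕1 = 0. Options: 25−1→G=0, 25−2→G=2, 25−5→G=3, 25−6→G=2, 25−9→G=2. Hits: 1.
Pile B: need g' = 0⊕1 = 1. Options: 24−3→G=3, 24−4→G=3, 24−7→G=2, 24−8→G=1. Hits: 1.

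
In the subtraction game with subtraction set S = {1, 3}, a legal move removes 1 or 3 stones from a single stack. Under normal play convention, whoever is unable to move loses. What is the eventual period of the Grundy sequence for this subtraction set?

2

n :  0  1  2  3  4  5  6  7  8  9 10 11 12 13 14
G :  0  1  0  1  0  1  0  1  0  1  0  1  0  1  0
G(n+2) = G(n) holds for n = 0,…,2 (a full window of length max(S) = 3), so the sequence is purely periodic with period 2.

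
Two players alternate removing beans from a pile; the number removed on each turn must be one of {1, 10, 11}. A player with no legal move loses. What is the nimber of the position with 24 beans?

n :  0  1  2  3  4  5  6  7  8  9 10 11 12 13 14 15 16 17 18 19 20 21 22 23 24
G :  0  1  0  1  0  1  0  1  0  1  2  3  2  3  2  3  2  3  2  3  0  1  0  1  0

0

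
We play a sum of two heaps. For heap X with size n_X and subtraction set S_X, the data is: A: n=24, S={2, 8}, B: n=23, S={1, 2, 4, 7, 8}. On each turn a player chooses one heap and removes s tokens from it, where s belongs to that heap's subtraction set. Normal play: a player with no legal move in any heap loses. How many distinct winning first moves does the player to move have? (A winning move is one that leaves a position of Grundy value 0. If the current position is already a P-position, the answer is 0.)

2

Heap A, S = {2, 8}:
G(0) = 0
G(1) = mex{} = 0
G(2) = mex{0} = 1
G(3) = mex{0} = 1
G(4) = mex{1} = 0
G(5) = mex{1} = 0
G(6) = mex{0} = 1
G(7) = mex{0} = 1
G(8) = mex{1,0} = 2
G(9) = mex{1,0} = 2
G(10) = mex{2,1} = 0
G(11) = mex{2,1} = 0
G(12) = mex{0,0} = 1
G(13) = mex{0,0} = 1
G(14) = mex{1,1} = 0
G(15) = mex{1,1} = 0
G(16) = mex{0,2} = 1
G(17) = mex{0,2} = 1
G(18) = mex{1,0} = 2
G(19) = mex{1,0} = 2
G(20) = mex{2,1} = 0
G(21) = mex{2,1} = 0
G(22) = mex{0,0} = 1
G(23) = mex{0,0} = 1
G(24) = mex{1,1} = 0
G_A(24) = 0.
Heap B, S = {1, 2, 4, 7, 8}:
G(0) = 0
G(1) = mex{0} = 1
G(2) = mex{1,0} = 2
G(3) = mex{2,1} = 0
G(4) = mex{0,2,0} = 1
G(5) = mex{1,0,1} = 2
G(6) = mex{2,1,2} = 0
G(7) = mex{0,2,0,0} = 1
G(8) = mex{1,0,1,1,0} = 2
G(9) = mex{2,1,2,2,1} = 0
G(10) = mex{0,2,0,0,2} = 1
G(11) = mex{1,0,1,1,0} = 2
G(12) = mex{2,1,2,2,1} = 0
G(13) = mex{0,2,0,0,2} = 1
G(14) = mex{1,0,1,1,0} = 2
G(15) = mex{2,1,2,2,1} = 0
G(16) = mex{0,2,0,0,2} = 1
G(17) = mex{1,0,1,1,0} = 2
G(18) = mex{2,1,2,2,1} = 0
G(19) = mex{0,2,0,0,2} = 1
G(20) = mex{1,0,1,1,0} = 2
G(21) = mex{2,1,2,2,1} = 0
G(22) = mex{0,2,0,0,2} = 1
G(23) = mex{1,0,1,1,0} = 2
G_B(23) = 2.
Combined Grundy value = 0 ⊕ 2 = 2.
A winning move leaves total XOR = 0, i.e. changes one component's Grundy value g to g ⊕ X where X is the current total.
Heap A: need g' = 0⊕2 = 2. Options: 24−2→G=1, 24−8→G=1. Hits: 0.
Heap B: need g' = 2⊕2 = 0. Options: 23−1→G=1, 23−2→G=0, 23−4→G=1, 23−7→G=1, 23−8→G=0. Hits: 2.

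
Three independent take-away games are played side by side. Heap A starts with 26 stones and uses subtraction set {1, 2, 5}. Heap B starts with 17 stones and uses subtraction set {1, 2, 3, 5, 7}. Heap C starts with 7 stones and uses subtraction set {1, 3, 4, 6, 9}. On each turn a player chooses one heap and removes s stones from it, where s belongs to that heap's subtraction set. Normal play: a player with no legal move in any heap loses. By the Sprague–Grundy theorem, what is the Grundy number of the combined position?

Heap A, S = {1, 2, 5}:
n :  0  1  2  3  4  5  6  7  8  9 10 11 12 13 14 15 16 17 18 19 20 21 22 23 24 25 26
G :  0  1  2  0  1  2  0  1  2  0  1  2  0  1  2  0  1  2  0  1  2  0  1  2  0  1  2
G_A(26) = 2.
Heap B, S = {1, 2, 3, 5, 7}:
G(0) = 0
G(1) = mex{0} = 1
G(2) = mex{1,0} = 2
G(3) = mex{2,1,0} = 3
G(4) = mex{3,2,1} = 0
G(5) = mex{0,3,2,0} = 1
G(6) = mex{1,0,3,1} = 2
G(7) = mex{2,1,0,2,0} = 3
G(8) = mex{3,2,1,3,1} = 0
G(9) = mex{0,3,2,0,2} = 1
G(10) = mex{1,0,3,1,3} = 2
G(11) = mex{2,1,0,2,0} = 3
G(12) = mex{3,2,1,3,1} = 0
G(13) = mex{0,3,2,0,2} = 1
G(14) = mex{1,0,3,1,3} = 2
G(15) = mex{2,1,0,2,0} = 3
G(16) = mex{3,2,1,3,1} = 0
G(17) = mex{0,3,2,0,2} = 1
G_B(17) = 1.
Heap C, S = {1, 3, 4, 6, 9}:
n : 0 1 2 3 4 5 6 7
G : 0 1 0 1 2 3 2 0
G_C(7) = 0.
Combined Grundy value = 2 ⊕ 1 ⊕ 0 = 3.

3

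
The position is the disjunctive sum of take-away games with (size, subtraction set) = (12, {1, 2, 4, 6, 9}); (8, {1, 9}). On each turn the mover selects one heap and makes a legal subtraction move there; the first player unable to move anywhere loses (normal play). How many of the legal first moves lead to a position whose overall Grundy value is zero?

Heap A, S = {1, 2, 4, 6, 9}:
n :  0  1  2  3  4  5  6  7  8  9 10 11 12
G :  0  1  2  0  1  2  3  4  0  1  2  0  1
G_A(12) = 1.
Heap B, S = {1, 9}:
n : 0 1 2 3 4 5 6 7 8
G : 0 1 0 1 0 1 0 1 0
G_B(8) = 0.
Combined Grundy value = 1 ⊕ 0 = 1.
A winning move leaves total XOR = 0, i.e. changes one component's Grundy value g to g ⊕ X where X is the current total.
Heap A: need g' = 1⊕1 = 0. Options: 12−1→G=0, 12−2→G=2, 12−4→G=0, 12−6→G=3, 12−9→G=0. Hits: 3.
Heap B: need g' = 0⊕1 = 1. Options: 8−1→G=1. Hits: 1.

4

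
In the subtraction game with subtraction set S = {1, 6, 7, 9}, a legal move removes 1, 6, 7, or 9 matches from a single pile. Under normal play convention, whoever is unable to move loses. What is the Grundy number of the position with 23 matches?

n :  0  1  2  3  4  5  6  7  8  9 10 11 12 13 14 15 16 17 18 19 20 21 22 23
G :  0  1  0  1  0  1  2  3  2  3  2  3  0  1  0  1  0  1  2  3  2  3  2  3

3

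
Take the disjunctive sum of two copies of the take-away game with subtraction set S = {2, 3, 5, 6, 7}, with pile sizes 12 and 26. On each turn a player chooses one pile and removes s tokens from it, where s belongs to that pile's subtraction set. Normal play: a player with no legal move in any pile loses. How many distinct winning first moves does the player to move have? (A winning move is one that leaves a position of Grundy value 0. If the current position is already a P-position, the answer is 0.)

All piles use S = {2, 3, 5, 6, 7}:
n :  0  1  2  3  4  5  6  7  8  9 10 11 12 13 14 15 16 17 18 19 20 21 22 23 24 25 26
G :  0  0  1  1  2  2  3  3  4  0  0  1  1  2  2  3  3  4  0  0  1  1  2  2  3  3  4
Pile A: G(12) = 1.
Pile B: G(26) = 4.
Combined Grundy value = 1 ⊕ 4 = 5.
A winning move leaves total XOR = 0, i.e. changes one component's Grundy value g to g ⊕ X where X is the current total.
Pile A: need g' = 1⊕5 = 4. Options: 12−2→G=0, 12−3→G=0, 12−5→G=3, 12−6→G=3, 12−7→G=2. Hits: 0.
Pile B: need g' = 4⊕5 = 1. Options: 26−2→G=3, 26−3→G=2, 26−5→G=1, 26−6→G=1, 26−7→G=0. Hits: 2.

2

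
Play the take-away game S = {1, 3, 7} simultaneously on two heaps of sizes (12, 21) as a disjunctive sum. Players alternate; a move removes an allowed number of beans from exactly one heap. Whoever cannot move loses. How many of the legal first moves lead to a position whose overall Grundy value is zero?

All heaps use S = {1, 3, 7}:
G(0) = 0
G(1) = mex{0} = 1
G(2) = mex{1} = 0
G(3) = mex{0,0} = 1
G(4) = mex{1,1} = 0
G(5) = mex{0,0} = 1
G(6) = mex{1,1} = 0
G(7) = mex{0,0,0} = 1
G(8) = mex{1,1,1} = 0
G(9) = mex{0,0,0} = 1
G(10) = mex{1,1,1} = 0
G(11) = mex{0,0,0} = 1
G(12) = mex{1,1,1} = 0
G(13) = mex{0,0,0} = 1
G(14) = mex{1,1,1} = 0
G(15) = mex{0,0,0} = 1
G(16) = mex{1,1,1} = 0
G(17) = mex{0,0,0} = 1
G(18) = mex{1,1,1} = 0
G(19) = mex{0,0,0} = 1
G(20) = mex{1,1,1} = 0
G(21) = mex{0,0,0} = 1
Heap A: G(12) = 0.
Heap B: G(21) = 1.
Combined Grundy value = 0 ⊕ 1 = 1.
A winning move leaves total XOR = 0, i.e. changes one component's Grundy value g to g ⊕ X where X is the current total.
Heap A: need g' = 0⊕1 = 1. Options: 12−1→G=1, 12−3→G=1, 12−7→G=1. Hits: 3.
Heap B: need g' = 1⊕1 = 0. Options: 21−1→G=0, 21−3→G=0, 21−7→G=0. Hits: 3.

6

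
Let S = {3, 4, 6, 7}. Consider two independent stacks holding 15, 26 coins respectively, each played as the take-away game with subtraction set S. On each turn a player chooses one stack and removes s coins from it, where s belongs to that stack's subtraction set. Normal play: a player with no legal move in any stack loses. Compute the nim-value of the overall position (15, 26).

3

All stacks use S = {3, 4, 6, 7}:
G(0) = 0
G(1) = mex{} = 0
G(2) = mex{} = 0
G(3) = mex{0} = 1
G(4) = mex{0,0} = 1
G(5) = mex{0,0} = 1
G(6) = mex{1,0,0} = 2
G(7) = mex{1,1,0,0} = 2
G(8) = mex{1,1,0,0} = 2
G(9) = mex{2,1,1,0} = 3
G(10) = mex{2,2,1,1} = 0
G(11) = mex{2,2,1,1} = 0
G(12) = mex{3,2,2,1} = 0
G(13) = mex{0,3,2,2} = 1
G(14) = mex{0,0,2,2} = 1
G(15) = mex{0,0,3,2} = 1
G(16) = mex{1,0,0,3} = 2
G(17) = mex{1,1,0,0} = 2
G(18) = mex{1,1,0,0} = 2
G(19) = mex{2,1,1,0} = 3
G(20) = mex{2,2,1,1} = 0
G(21) = mex{2,2,1,1} = 0
G(22) = mex{3,2,2,1} = 0
G(23) = mex{0,3,2,2} = 1
G(24) = mex{0,0,2,2} = 1
G(25) = mex{0,0,3,2} = 1
G(26) = mex{1,0,0,3} = 2
Stack A: G(15) = 1.
Stack B: G(26) = 2.
Combined Grundy value = 1 ⊕ 2 = 3.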